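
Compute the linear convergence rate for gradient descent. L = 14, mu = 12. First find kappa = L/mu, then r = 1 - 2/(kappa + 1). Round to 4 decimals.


Step 1: Compute the condition number.
kappa = L/mu = 14/12 = 1.1667
Step 2: Compute the convergence rate.
r = 1 - 2/(kappa + 1) = 1 - 2*mu/(L + mu) = (L - mu)/(L + mu) = 2/26 = 0.0769


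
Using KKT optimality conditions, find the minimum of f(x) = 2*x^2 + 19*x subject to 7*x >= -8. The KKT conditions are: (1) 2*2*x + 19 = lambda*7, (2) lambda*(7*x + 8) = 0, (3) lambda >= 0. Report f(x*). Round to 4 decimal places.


Step 1: Try lambda = 0 (constraint inactive).
x_unc = -19/(2*2) = -4.75
Check: 7*-4.75 = -33.25 < -8 -- violated!
Step 2: Constraint must be active: 7*x = -8
x* = -8/7 = -1.1429 (rounded; the exact value -8/7 is used below)
lambda = (2*2*(-8/7) + 19)/7 = 2.0612
Step 3: Compute optimal value.
f(x*) = 2*(-8/7)^2 + 19*(-8/7) = -19.102


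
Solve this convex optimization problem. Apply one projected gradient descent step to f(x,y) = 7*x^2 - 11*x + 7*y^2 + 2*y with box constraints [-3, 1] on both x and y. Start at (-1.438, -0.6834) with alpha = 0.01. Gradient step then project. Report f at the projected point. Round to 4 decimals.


Step 1: Compute gradient at (-1.438, -0.6834).
grad_x = 2*7*-1.438 - 11 = -31.132
grad_y = 2*7*-0.6834 + 2 = -7.5676
Step 2: Gradient step.
x_raw = -1.438 - 0.01*-31.132 = -1.1267
y_raw = -0.6834 - 0.01*-7.5676 = -0.6077
Step 3: Project onto [-3, 1].
x_proj = clip(-1.1267) = -1.1267
y_proj = clip(-0.6077) = -0.6077
Step 4: Evaluate f.
f(-1.1267, -0.6077) = 22.6492


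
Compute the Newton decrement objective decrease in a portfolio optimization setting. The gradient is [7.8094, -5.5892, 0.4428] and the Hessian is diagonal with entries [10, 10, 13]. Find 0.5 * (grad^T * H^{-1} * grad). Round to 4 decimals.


Step 1: H is diagonal, so H^(-1) * g = [0.7809, -0.5589, 0.0341].
Step 2: g^T H^(-1) g = sum_i g_i^2 / H_ii
  = (7.8094)^2/10 + (-5.5892)^2/10 + (0.4428)^2/13
  = 6.0987 + 3.1239 + 0.0151 = 9.2377
Step 3: Objective decrease = 0.5 * g^T H^(-1) g = 4.6188


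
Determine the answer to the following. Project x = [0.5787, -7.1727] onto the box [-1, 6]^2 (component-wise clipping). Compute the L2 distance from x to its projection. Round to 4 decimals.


Project each component onto [-1, 6].
clip(0.5787) = 0.5787, clip(-7.1727) = -1.0
Projection = [0.5787, -1.0]
Squared diffs: [0.0, 38.1022]
Distance = sqrt(38.1022) = 6.1727


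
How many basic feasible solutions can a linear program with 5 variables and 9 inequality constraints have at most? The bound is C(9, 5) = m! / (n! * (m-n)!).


Each vertex corresponds to some choice of n active constraints out of m, so the number of vertices is at most C(m, n) = m! / (n!(m-n)!).
m = 9, n = 5
Numerator: 9 * 8 * 7 * 6 * 5
Denominator: 5! = 120
C(9, 5) = 126


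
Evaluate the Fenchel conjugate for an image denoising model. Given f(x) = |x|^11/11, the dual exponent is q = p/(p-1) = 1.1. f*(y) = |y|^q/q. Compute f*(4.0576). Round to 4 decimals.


The conjugate exponent q satisfies 1/p + 1/q = 1.
p = 11, so q = 11/(11 - 1) = 1.1
|y|^q = 4.0576^1.1 = 4.6676
f*(4.0576) = 4.6676 / 1.1 = 4.2433


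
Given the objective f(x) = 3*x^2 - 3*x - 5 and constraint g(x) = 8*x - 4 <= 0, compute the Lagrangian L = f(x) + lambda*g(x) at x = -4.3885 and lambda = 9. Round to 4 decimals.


Step 1: Evaluate f(x).
f(-4.3885) = 3*(-4.3885)^2 - 3*(-4.3885) - 5 = 65.9423
Step 2: Evaluate g(x).
g(-4.3885) = 8*-4.3885 - 4 = -39.108
Step 3: Compute Lagrangian.
L = 65.9423 + 9*-39.108 = -286.0297


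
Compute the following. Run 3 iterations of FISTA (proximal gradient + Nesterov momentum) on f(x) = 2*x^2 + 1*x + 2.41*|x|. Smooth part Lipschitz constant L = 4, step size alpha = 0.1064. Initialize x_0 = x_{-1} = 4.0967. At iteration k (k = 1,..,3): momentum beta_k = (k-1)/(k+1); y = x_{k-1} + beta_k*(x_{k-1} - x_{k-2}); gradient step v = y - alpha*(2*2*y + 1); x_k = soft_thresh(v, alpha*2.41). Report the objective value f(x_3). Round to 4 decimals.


FISTA on f(x) = 2*x^2 + 1*x + 2.41*|x|
L = 4, alpha = 0.1064
Iteration 1: beta = 0.0, y = 4.0967 + 0.0*(4.0967 - 4.0967) = 4.0967
  grad(y) = 17.3868, v = y - alpha*grad = 2.2467
  prox(v) = soft_thresh(2.2467, 0.2564) = 1.9903
Iteration 2: beta = 0.3333, y = 1.9903 + 0.3333*(1.9903 - 4.0967) = 1.2882
  grad(y) = 6.1528, v = y - alpha*grad = 0.6335
  prox(v) = soft_thresh(0.6335, 0.2564) = 0.3771
Iteration 3: beta = 0.5, y = 0.3771 + 0.5*(0.3771 - 1.9903) = -0.4295
  grad(y) = -0.718, v = y - alpha*grad = -0.3531
  prox(v) = soft_thresh(-0.3531, 0.2564) = -0.0967
f(x_3) = 2*(-0.0967)^2 + 1*(-0.0967) + 2.41*|-0.0967| = 0.155


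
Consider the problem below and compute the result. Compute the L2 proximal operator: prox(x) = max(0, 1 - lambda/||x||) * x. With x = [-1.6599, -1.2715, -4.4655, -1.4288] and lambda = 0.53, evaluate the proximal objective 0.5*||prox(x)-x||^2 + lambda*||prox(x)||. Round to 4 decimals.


Step 1: Compute ||x||.
||x|| = 5.1336
Step 2: Compute scaling factor.
scale = max(0, 1 - 0.53/5.1336) = 0.8968
Step 3: prox(x) = [-1.4885, -1.1402, -4.0045, -1.2813]
||prox(x)|| = 4.6036
Step 4: Proximal objective.
0.5*||prox-x||^2 = 0.1405
lambda*||prox|| = 2.4399
Total = 2.5804


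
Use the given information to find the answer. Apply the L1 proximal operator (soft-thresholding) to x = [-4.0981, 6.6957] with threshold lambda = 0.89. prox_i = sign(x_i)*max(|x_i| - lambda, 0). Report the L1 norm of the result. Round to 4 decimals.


Soft-thresholding with lambda = 0.89:
prox(-4.0981) = sign(-4.0981)*max(|-4.0981| - 0.89, 0) = -3.2081
prox(6.6957) = sign(6.6957)*max(|6.6957| - 0.89, 0) = 5.8057
prox(x) = [-3.2081, 5.8057]
||prox(x)||_1 = 3.2081 + 5.8057 = 9.0138


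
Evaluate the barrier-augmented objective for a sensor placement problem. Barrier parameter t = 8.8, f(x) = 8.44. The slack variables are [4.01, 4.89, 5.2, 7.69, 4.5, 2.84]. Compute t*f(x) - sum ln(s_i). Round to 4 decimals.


Step 1: Compute log-barrier.
ln values: [1.3888, 1.5872, 1.6487, 2.0399, 1.5041, 1.0438]
phi = -(1.3888 + 1.5872 + 1.6487 + 2.0399 + 1.5041 + 1.0438) = -9.2124
Step 2: Compute augmented objective.
t*f(x) = 8.8*8.44 = 74.272
Total = 74.272 - 9.2124 = 65.0596


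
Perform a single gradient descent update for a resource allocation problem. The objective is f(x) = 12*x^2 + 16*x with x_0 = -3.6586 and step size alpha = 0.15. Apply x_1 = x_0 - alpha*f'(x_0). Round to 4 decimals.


We compute the gradient at x_0 and apply the update.
f'(x) = 24*x + 16
f'(-3.6586) = 24*-3.6586 + 16 = -71.8064
x_1 = -3.6586 - 0.15*-71.8064 = 7.1124


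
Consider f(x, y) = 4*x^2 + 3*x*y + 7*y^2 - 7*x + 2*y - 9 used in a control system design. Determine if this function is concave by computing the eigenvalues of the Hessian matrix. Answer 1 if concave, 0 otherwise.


The Hessian of f(x,y) = 4*x^2 + 3*x*y + 7*y^2 - 7*x + 2*y - 9 is:
H = [[8, 3], [3, 14]]
Trace = 8 + 14 = 22
Determinant = 8*14 - (3)^2 = 103
Discriminant = (22)^2 - 4*103 = 72.0
Eigenvalues: lambda_1 = 6.7574, lambda_2 = 15.2426
The function is not concave.

0


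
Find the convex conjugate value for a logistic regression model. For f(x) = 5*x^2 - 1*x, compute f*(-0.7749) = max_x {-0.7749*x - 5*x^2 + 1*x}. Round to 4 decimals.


f*(y) = sup_x {y*x - a*x^2 - b*x} = sup_x {(y-b)*x - a*x^2}
FOC: (y - b) - 2a*x = 0 => x* = (y - b)/(2a)
x* = (-0.7749 + 1)/(2*5) = 0.0225
f*(-0.7749) = (y-b)^2/(4a) = (-0.7749 + 1)^2/(4*5)
= 0.0507/20 = 0.0025


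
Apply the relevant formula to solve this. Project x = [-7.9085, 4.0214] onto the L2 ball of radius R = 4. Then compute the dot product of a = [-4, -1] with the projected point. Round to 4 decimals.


Step 1: Compute ||x|| (intermediates to 6 decimals).
||x|| = sqrt((-7.9085)^2 + 4.0214^2) = 8.872205
Step 2: Project.
Since ||x|| > R, scale = R/||x|| = 4/8.872205 = 0.450846, proj(x) = scale * x
proj(x) = [-3.565516, 1.813032]
Step 3: Dot product.
a^T * proj(x) = -4*(-3.565516) - 1*1.813032 = 12.449


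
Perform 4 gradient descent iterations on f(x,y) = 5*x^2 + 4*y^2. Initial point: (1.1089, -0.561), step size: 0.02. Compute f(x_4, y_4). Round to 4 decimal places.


Gradient descent on f(x,y) = 5*x^2 + 4*y^2.
Starting point: (1.1089, -0.561), alpha = 0.02
Step 1: grad_x = 2*5*1.1089 = 11.089, grad_y = 2*4*-0.561 = -4.488
  x_1 = 1.1089 - 0.02*11.089 = 0.8871
  y_1 = -0.561 - 0.02*-4.488 = -0.4712
Step 2: grad_x = 2*5*0.8871 = 8.8712, grad_y = 2*4*-0.4712 = -3.7699
  x_2 = 0.8871 - 0.02*8.8712 = 0.7097
  y_2 = -0.4712 - 0.02*-3.7699 = -0.3958
Step 3: grad_x = 2*5*0.7097 = 7.097, grad_y = 2*4*-0.3958 = -3.1667
  x_3 = 0.7097 - 0.02*7.097 = 0.5678
  y_3 = -0.3958 - 0.02*-3.1667 = -0.3325
Step 4: grad_x = 2*5*0.5678 = 5.6776, grad_y = 2*4*-0.3325 = -2.6601
  x_4 = 0.5678 - 0.02*5.6776 = 0.4542
  y_4 = -0.3325 - 0.02*-2.6601 = -0.2793
f(0.4542, -0.2793) = 5*0.4542^2 + 4*(-0.2793)^2 = 1.3436


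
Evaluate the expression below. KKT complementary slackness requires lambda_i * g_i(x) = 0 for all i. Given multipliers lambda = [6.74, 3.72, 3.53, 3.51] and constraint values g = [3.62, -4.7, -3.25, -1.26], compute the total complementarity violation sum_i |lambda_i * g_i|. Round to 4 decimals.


KKT complementary slackness check:
lambda_1 * g_1 = 6.74 * 3.62 = 24.3988
lambda_2 * g_2 = 3.72 * -4.7 = -17.484
lambda_3 * g_3 = 3.53 * -3.25 = -11.4725
lambda_4 * g_4 = 3.51 * -1.26 = -4.4226
Total violation = 24.3988 + 17.484 + 11.4725 + 4.4226 = 57.7779


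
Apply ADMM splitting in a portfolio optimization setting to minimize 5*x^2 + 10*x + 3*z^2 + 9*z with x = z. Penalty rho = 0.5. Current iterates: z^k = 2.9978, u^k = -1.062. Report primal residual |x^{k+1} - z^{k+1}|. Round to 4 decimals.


ADMM iteration with rho = 0.5, z^k = 2.9978, u^k = -1.062
Step 1: x-update.
Minimize 5*x^2 + 10*x + (0.5/2)*(x - 2.9978 - 1.062)^2
FOC: (2*5 + 0.5)*x = -10 + 0.5*(2.9978 + 1.062)
x^{k+1} = -0.7591
Step 2: z-update.
Minimize 3*z^2 + 9*z + (0.5/2)*(-0.7591 - z - 1.062)^2
FOC: (2*3 + 0.5)*z = -9 + 0.5*(-0.7591 - 1.062)
z^{k+1} = -1.5247
Step 3: u-update.
u^{k+1} = -1.062 - 0.7591 + 1.5247 = -0.2964
Step 4: Primal residual = |-0.7591 + 1.5247| = 0.7656


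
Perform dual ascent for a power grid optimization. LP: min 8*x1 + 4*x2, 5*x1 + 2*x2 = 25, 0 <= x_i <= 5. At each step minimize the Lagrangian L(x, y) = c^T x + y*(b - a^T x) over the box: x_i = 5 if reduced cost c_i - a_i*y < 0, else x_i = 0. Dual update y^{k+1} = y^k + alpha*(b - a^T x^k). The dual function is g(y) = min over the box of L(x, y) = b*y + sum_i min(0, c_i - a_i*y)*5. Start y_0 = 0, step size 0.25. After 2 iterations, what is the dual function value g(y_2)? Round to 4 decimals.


Dual ascent for LP: min 8*x1 + 4*x2, 5*x1 + 2*x2 = 25, 0 <= x_i <= 5
Step 1: y^k = 0.0, reduced costs: (8.0, 4.0)
  x^k = (0.0, 0.0), subgradient = b - a^T x = 25.0
  y^{k+1} = 0.0 + 0.25*25.0 = 6.25
Step 2: y^k = 6.25, reduced costs: (-23.25, -8.5)
  x^k = (5.0, 5.0), subgradient = b - a^T x = -10.0
  y^{k+1} = 6.25 + 0.25*-10.0 = 3.75
Dual objective at y_2 = 3.75: reduced costs (-10.75, -3.5), box minimizer x = (5.0, 5.0)
g(y_2) = b*y + (c1 - a1*y)*x1 + (c2 - a2*y)*x2 = 25*3.75 + (-10.75)*5.0 + (-3.5)*5.0 = 93.75 - 53.75 - 17.5 = 22.5


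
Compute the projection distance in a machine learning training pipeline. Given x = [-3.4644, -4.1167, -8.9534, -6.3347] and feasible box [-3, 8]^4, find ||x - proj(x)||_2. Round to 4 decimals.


Project each component onto [-3, 8].
clip(-3.4644) = -3.0, clip(-4.1167) = -3.0, clip(-8.9534) = -3.0, clip(-6.3347) = -3.0
Projection = [-3.0, -3.0, -3.0, -3.0]
Squared diffs: [0.2157, 1.247, 35.443, 11.1202]
Distance = sqrt(48.0259) = 6.9301


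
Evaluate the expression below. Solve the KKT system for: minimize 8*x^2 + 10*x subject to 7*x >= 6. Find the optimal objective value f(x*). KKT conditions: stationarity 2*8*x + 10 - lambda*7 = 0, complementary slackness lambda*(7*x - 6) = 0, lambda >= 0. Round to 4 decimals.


Step 1: Try lambda = 0 (constraint inactive).
x_unc = -10/(2*8) = -0.625
Check: 7*-0.625 = -4.375 < 6 -- violated!
Step 2: Constraint must be active: 7*x = 6
x* = 6/7 = 0.8571 (rounded; the exact value 6/7 is used below)
lambda = (2*8*(6/7) + 10)/7 = 3.3878
Step 3: Compute optimal value.
f(x*) = 8*(6/7)^2 + 10*(6/7) = 14.449


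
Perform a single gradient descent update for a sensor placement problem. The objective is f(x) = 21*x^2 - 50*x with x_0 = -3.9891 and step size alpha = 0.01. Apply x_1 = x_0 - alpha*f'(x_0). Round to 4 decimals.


We compute the gradient at x_0 and apply the update.
f'(x) = 42*x - 50
f'(-3.9891) = 42*-3.9891 - 50 = -217.5422
x_1 = -3.9891 - 0.01*-217.5422 = -1.8137


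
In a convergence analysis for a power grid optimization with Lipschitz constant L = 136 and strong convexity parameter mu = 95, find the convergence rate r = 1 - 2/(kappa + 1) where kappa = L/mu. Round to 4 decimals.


Step 1: Compute the condition number.
kappa = L/mu = 136/95 = 1.4316
Step 2: Compute the convergence rate.
r = 1 - 2/(kappa + 1) = 1 - 2*mu/(L + mu) = (L - mu)/(L + mu) = 41/231 = 0.1775


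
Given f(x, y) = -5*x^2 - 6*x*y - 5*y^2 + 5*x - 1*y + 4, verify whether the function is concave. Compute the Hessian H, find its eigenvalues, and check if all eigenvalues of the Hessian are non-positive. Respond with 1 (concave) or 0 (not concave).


The Hessian of f(x,y) = -5*x^2 - 6*x*y - 5*y^2 + 5*x - 1*y + 4 is:
H = [[-10, -6], [-6, -10]]
Trace = -10 - 10 = -20
Determinant = -10*-10 - (-6)^2 = 64
Discriminant = (-20)^2 - 4*64 = 144.0
Eigenvalues: lambda_1 = -16.0, lambda_2 = -4.0
The function is concave.

1


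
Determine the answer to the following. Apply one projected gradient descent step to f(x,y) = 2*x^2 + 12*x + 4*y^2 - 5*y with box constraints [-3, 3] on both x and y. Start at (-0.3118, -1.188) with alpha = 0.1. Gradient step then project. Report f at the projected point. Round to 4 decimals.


Step 1: Compute gradient at (-0.3118, -1.188).
grad_x = 2*2*-0.3118 + 12 = 10.7528
grad_y = 2*4*-1.188 - 5 = -14.504
Step 2: Gradient step.
x_raw = -0.3118 - 0.1*10.7528 = -1.3871
y_raw = -1.188 - 0.1*-14.504 = 0.2624
Step 3: Project onto [-3, 3].
x_proj = clip(-1.3871) = -1.3871
y_proj = clip(0.2624) = 0.2624
Step 4: Evaluate f.
f(-1.3871, 0.2624) = -13.8336


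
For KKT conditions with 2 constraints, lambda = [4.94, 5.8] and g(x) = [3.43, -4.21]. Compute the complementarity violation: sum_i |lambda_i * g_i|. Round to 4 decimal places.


KKT complementary slackness check:
lambda_1 * g_1 = 4.94 * 3.43 = 16.9442
lambda_2 * g_2 = 5.8 * -4.21 = -24.418
Total violation = 16.9442 + 24.418 = 41.3622


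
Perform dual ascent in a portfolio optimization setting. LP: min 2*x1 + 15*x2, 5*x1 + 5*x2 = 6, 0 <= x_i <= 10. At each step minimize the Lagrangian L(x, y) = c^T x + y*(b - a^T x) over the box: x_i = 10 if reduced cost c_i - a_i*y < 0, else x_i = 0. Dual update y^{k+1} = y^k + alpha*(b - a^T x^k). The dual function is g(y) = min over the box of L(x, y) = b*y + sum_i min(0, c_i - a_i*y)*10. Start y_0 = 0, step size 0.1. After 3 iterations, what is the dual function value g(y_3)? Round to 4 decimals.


Dual ascent for LP: min 2*x1 + 15*x2, 5*x1 + 5*x2 = 6, 0 <= x_i <= 10
Step 1: y^k = 0.0, reduced costs: (2.0, 15.0)
  x^k = (0.0, 0.0), subgradient = b - a^T x = 6.0
  y^{k+1} = 0.0 + 0.1*6.0 = 0.6
Step 2: y^k = 0.6, reduced costs: (-1.0, 12.0)
  x^k = (10.0, 0.0), subgradient = b - a^T x = -44.0
  y^{k+1} = 0.6 + 0.1*-44.0 = -3.8
Step 3: y^k = -3.8, reduced costs: (21.0, 34.0)
  x^k = (0.0, 0.0), subgradient = b - a^T x = 6.0
  y^{k+1} = -3.8 + 0.1*6.0 = -3.2
Dual objective at y_3 = -3.2: reduced costs (18.0, 31.0), box minimizer x = (0.0, 0.0)
g(y_3) = b*y + (c1 - a1*y)*x1 + (c2 - a2*y)*x2 = 6*(-3.2) + 18.0*0.0 + 31.0*0.0 = -19.2 + 0.0 + 0.0 = -19.2


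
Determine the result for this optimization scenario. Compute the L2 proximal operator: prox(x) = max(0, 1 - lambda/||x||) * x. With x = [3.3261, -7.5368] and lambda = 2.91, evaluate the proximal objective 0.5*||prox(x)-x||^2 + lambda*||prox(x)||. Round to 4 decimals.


Step 1: Compute ||x||.
||x|| = 8.2381
Step 2: Compute scaling factor.
scale = max(0, 1 - 2.91/8.2381) = 0.6468
Step 3: prox(x) = [2.1512, -4.8745]
||prox(x)|| = 5.3281
Step 4: Proximal objective.
0.5*||prox-x||^2 = 4.2341
lambda*||prox|| = 15.5048
Total = 19.7388


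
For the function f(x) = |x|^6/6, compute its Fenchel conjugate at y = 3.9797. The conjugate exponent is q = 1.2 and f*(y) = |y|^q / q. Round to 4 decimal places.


The conjugate exponent q satisfies 1/p + 1/q = 1.
p = 6, so q = 6/(6 - 1) = 1.2
|y|^q = 3.9797^1.2 = 5.2459
f*(3.9797) = 5.2459 / 1.2 = 4.3716


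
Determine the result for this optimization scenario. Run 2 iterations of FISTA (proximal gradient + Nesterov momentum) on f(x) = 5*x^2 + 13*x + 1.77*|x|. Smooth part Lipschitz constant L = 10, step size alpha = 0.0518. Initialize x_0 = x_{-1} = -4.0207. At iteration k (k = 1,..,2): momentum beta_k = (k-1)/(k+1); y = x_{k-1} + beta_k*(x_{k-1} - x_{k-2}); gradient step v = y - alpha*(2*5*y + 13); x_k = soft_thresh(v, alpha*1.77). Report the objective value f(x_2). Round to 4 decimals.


FISTA on f(x) = 5*x^2 + 13*x + 1.77*|x|
L = 10, alpha = 0.0518
Iteration 1: beta = 0.0, y = -4.0207 + 0.0*(-4.0207 + 4.0207) = -4.0207
  grad(y) = -27.207, v = y - alpha*grad = -2.6114
  prox(v) = soft_thresh(-2.6114, 0.0917) = -2.5197
Iteration 2: beta = 0.3333, y = -2.5197 + 0.3333*(-2.5197 + 4.0207) = -2.0194
  grad(y) = -7.1936, v = y - alpha*grad = -1.6467
  prox(v) = soft_thresh(-1.6467, 0.0917) = -1.555
f(x_2) = 5*(-1.555)^2 + 13*(-1.555) + 1.77*|-1.555| = -5.3723


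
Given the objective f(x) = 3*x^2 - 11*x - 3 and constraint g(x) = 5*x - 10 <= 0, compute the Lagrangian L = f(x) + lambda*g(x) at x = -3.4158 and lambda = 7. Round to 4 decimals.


Step 1: Evaluate f(x).
f(-3.4158) = 3*(-3.4158)^2 - 11*(-3.4158) - 3 = 69.5769
Step 2: Evaluate g(x).
g(-3.4158) = 5*-3.4158 - 10 = -27.079
Step 3: Compute Lagrangian.
L = 69.5769 + 7*-27.079 = -119.9761


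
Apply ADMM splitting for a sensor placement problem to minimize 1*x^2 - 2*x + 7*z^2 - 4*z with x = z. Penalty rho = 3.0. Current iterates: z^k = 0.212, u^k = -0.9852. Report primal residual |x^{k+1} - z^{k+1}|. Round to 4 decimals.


ADMM iteration with rho = 3.0, z^k = 0.212, u^k = -0.9852
Step 1: x-update.
Minimize 1*x^2 - 2*x + (3.0/2)*(x - 0.212 - 0.9852)^2
FOC: (2*1 + 3.0)*x = 2 + 3.0*(0.212 + 0.9852)
x^{k+1} = 1.1183
Step 2: z-update.
Minimize 7*z^2 - 4*z + (3.0/2)*(1.1183 - z - 0.9852)^2
FOC: (2*7 + 3.0)*z = 4 + 3.0*(1.1183 - 0.9852)
z^{k+1} = 0.2588
Step 3: u-update.
u^{k+1} = -0.9852 + 1.1183 - 0.2588 = -0.1257
Step 4: Primal residual = |1.1183 - 0.2588| = 0.8595


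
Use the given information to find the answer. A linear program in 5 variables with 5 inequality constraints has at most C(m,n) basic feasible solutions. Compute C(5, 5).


Each vertex corresponds to some choice of n active constraints out of m, so the number of vertices is at most C(m, n) = m! / (n!(m-n)!).
m = 5, n = 5
Numerator: 5 * 4 * 3 * 2 * 1
Denominator: 5! = 120
C(5, 5) = 1


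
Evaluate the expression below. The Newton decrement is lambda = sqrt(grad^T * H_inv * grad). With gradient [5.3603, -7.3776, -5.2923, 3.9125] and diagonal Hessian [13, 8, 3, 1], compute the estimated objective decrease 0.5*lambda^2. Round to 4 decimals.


Step 1: H is diagonal, so H^(-1) * g = [0.4123, -0.9222, -1.7641, 3.9125].
Step 2: g^T H^(-1) g = sum_i g_i^2 / H_ii
  = (5.3603)^2/13 + (-7.3776)^2/8 + (-5.2923)^2/3 + (3.9125)^2/1
  = 2.2102 + 6.8036 + 9.3361 + 15.3077 = 33.6576
Step 3: Objective decrease = 0.5 * g^T H^(-1) g = 16.8288


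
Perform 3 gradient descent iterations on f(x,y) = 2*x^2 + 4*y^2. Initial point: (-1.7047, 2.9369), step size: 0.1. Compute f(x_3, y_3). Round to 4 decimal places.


Gradient descent on f(x,y) = 2*x^2 + 4*y^2.
Starting point: (-1.7047, 2.9369), alpha = 0.1
Step 1: grad_x = 2*2*-1.7047 = -6.8188, grad_y = 2*4*2.9369 = 23.4952
  x_1 = -1.7047 - 0.1*-6.8188 = -1.0228
  y_1 = 2.9369 - 0.1*23.4952 = 0.5874
Step 2: grad_x = 2*2*-1.0228 = -4.0913, grad_y = 2*4*0.5874 = 4.699
  x_2 = -1.0228 - 0.1*-4.0913 = -0.6137
  y_2 = 0.5874 - 0.1*4.699 = 0.1175
Step 3: grad_x = 2*2*-0.6137 = -2.4548, grad_y = 2*4*0.1175 = 0.9398
  x_3 = -0.6137 - 0.1*-2.4548 = -0.3682
  y_3 = 0.1175 - 0.1*0.9398 = 0.0235
f(-0.3682, 0.0235) = 2*(-0.3682)^2 + 4*0.0235^2 = 0.2734


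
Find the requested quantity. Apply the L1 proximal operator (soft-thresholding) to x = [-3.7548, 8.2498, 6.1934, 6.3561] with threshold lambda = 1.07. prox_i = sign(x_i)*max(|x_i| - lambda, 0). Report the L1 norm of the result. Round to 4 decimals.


Soft-thresholding with lambda = 1.07:
prox(-3.7548) = sign(-3.7548)*max(|-3.7548| - 1.07, 0) = -2.6848
prox(8.2498) = sign(8.2498)*max(|8.2498| - 1.07, 0) = 7.1798
prox(6.1934) = sign(6.1934)*max(|6.1934| - 1.07, 0) = 5.1234
prox(6.3561) = sign(6.3561)*max(|6.3561| - 1.07, 0) = 5.2861
prox(x) = [-2.6848, 7.1798, 5.1234, 5.2861]
||prox(x)||_1 = 2.6848 + 7.1798 + 5.1234 + 5.2861 = 20.2741


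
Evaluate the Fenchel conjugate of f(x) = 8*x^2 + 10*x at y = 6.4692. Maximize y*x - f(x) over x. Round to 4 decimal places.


f*(y) = sup_x {y*x - a*x^2 - b*x} = sup_x {(y-b)*x - a*x^2}
FOC: (y - b) - 2a*x = 0 => x* = (y - b)/(2a)
x* = (6.4692 - 10)/(2*8) = -0.2207
f*(6.4692) = (y-b)^2/(4a) = (6.4692 - 10)^2/(4*8)
= 12.4665/32 = 0.3896


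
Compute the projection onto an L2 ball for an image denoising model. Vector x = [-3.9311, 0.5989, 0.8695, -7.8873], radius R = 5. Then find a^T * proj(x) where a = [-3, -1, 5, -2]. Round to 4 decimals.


Step 1: Compute ||x|| (intermediates to 6 decimals).
||x|| = sqrt((-3.9311)^2 + 0.5989^2 + 0.8695^2 + (-7.8873)^2) = 8.875684
Step 2: Project.
Since ||x|| > R, scale = R/||x|| = 5/8.875684 = 0.563337, proj(x) = scale * x
proj(x) = [-2.214534, 0.337383, 0.489822, -4.443208]
Step 3: Dot product.
a^T * proj(x) = -3*(-2.214534) - 1*0.337383 + 5*0.489822 - 2*(-4.443208) = 17.6417


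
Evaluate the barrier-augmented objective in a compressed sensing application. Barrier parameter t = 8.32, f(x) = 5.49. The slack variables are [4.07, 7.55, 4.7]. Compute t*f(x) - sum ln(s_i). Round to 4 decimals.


Step 1: Compute log-barrier.
ln values: [1.4036, 2.0215, 1.5476]
phi = -(1.4036 + 2.0215 + 1.5476) = -4.9728
Step 2: Compute augmented objective.
t*f(x) = 8.32*5.49 = 45.6768
Total = 45.6768 - 4.9728 = 40.704


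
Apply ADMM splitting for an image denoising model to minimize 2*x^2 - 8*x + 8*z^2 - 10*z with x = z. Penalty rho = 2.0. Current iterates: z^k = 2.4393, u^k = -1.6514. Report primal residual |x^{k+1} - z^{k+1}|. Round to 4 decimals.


ADMM iteration with rho = 2.0, z^k = 2.4393, u^k = -1.6514
Step 1: x-update.
Minimize 2*x^2 - 8*x + (2.0/2)*(x - 2.4393 - 1.6514)^2
FOC: (2*2 + 2.0)*x = 8 + 2.0*(2.4393 + 1.6514)
x^{k+1} = 2.6969
Step 2: z-update.
Minimize 8*z^2 - 10*z + (2.0/2)*(2.6969 - z - 1.6514)^2
FOC: (2*8 + 2.0)*z = 10 + 2.0*(2.6969 - 1.6514)
z^{k+1} = 0.6717
Step 3: u-update.
u^{k+1} = -1.6514 + 2.6969 - 0.6717 = 0.3738
Step 4: Primal residual = |2.6969 - 0.6717| = 2.0252


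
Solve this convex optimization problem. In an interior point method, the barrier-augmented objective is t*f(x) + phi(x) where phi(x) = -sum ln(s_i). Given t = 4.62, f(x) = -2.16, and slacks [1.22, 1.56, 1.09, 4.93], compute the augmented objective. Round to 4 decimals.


Step 1: Compute log-barrier.
ln values: [0.1989, 0.4447, 0.0862, 1.5953]
phi = -(0.1989 + 0.4447 + 0.0862 + 1.5953) = -2.3251
Step 2: Compute augmented objective.
t*f(x) = 4.62*-2.16 = -9.9792
Total = -9.9792 - 2.3251 = -12.3043


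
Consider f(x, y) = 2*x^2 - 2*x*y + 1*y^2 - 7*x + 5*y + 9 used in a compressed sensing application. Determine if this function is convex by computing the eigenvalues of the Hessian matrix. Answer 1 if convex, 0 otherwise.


The Hessian of f(x,y) = 2*x^2 - 2*x*y + 1*y^2 - 7*x + 5*y + 9 is:
H = [[4, -2], [-2, 2]]
Trace = 4 + 2 = 6
Determinant = 4*2 - (-2)^2 = 4
Discriminant = (6)^2 - 4*4 = 20.0
Eigenvalues: lambda_1 = 0.7639, lambda_2 = 5.2361
The function is convex.

1


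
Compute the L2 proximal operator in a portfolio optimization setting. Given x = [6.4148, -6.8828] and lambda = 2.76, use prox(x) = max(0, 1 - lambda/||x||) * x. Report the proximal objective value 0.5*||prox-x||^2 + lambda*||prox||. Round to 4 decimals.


Step 1: Compute ||x||.
||x|| = 9.4086
Step 2: Compute scaling factor.
scale = max(0, 1 - 2.76/9.4086) = 0.7067
Step 3: prox(x) = [4.533, -4.8637]
||prox(x)|| = 6.6486
Step 4: Proximal objective.
0.5*||prox-x||^2 = 3.8088
lambda*||prox|| = 18.3501
Total = 22.1591


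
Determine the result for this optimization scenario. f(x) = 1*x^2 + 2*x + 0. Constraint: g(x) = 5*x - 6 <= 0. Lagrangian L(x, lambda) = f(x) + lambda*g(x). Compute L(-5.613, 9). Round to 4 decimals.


Step 1: Evaluate f(x).
f(-5.613) = 1*(-5.613)^2 + 2*(-5.613) + 0 = 20.2798
Step 2: Evaluate g(x).
g(-5.613) = 5*-5.613 - 6 = -34.065
Step 3: Compute Lagrangian.
L = 20.2798 + 9*-34.065 = -286.3052


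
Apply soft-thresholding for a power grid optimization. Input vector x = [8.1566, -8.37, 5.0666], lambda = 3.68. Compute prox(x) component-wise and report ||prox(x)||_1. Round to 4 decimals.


Soft-thresholding with lambda = 3.68:
prox(8.1566) = sign(8.1566)*max(|8.1566| - 3.68, 0) = 4.4766
prox(-8.37) = sign(-8.37)*max(|-8.37| - 3.68, 0) = -4.69
prox(5.0666) = sign(5.0666)*max(|5.0666| - 3.68, 0) = 1.3866
prox(x) = [4.4766, -4.69, 1.3866]
||prox(x)||_1 = 4.4766 + 4.69 + 1.3866 = 10.5532


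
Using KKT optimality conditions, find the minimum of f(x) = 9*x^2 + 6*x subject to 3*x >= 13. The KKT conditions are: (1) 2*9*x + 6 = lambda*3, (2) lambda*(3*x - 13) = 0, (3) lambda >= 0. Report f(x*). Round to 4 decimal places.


Step 1: Try lambda = 0 (constraint inactive).
x_unc = -6/(2*9) = -0.3333
Check: 3*-0.3333 = -0.9999 < 13 -- violated!
Step 2: Constraint must be active: 3*x = 13
x* = 13/3 = 4.3333 (rounded; the exact value 13/3 is used below)
lambda = (2*9*(13/3) + 6)/3 = 28.0
Step 3: Compute optimal value.
f(x*) = 9*(13/3)^2 + 6*(13/3) = 195.0


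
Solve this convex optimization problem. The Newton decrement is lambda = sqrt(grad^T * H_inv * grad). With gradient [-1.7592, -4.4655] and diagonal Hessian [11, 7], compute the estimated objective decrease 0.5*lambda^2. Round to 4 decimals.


Step 1: H is diagonal, so H^(-1) * g = [-0.1599, -0.6379].
Step 2: g^T H^(-1) g = sum_i g_i^2 / H_ii
  = (-1.7592)^2/11 + (-4.4655)^2/7
  = 0.2813 + 2.8487 = 3.13
Step 3: Objective decrease = 0.5 * g^T H^(-1) g = 1.565


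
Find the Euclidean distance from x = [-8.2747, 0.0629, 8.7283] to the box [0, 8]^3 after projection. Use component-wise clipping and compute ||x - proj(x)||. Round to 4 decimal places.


Project each component onto [0, 8].
clip(-8.2747) = 0.0, clip(0.0629) = 0.0629, clip(8.7283) = 8.0
Projection = [0.0, 0.0629, 8.0]
Squared diffs: [68.4707, 0.0, 0.5304]
Distance = sqrt(69.0011) = 8.3067


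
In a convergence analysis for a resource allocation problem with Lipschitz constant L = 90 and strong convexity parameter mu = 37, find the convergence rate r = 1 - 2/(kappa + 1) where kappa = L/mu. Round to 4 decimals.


Step 1: Compute the condition number.
kappa = L/mu = 90/37 = 2.4324
Step 2: Compute the convergence rate.
r = 1 - 2/(kappa + 1) = 1 - 2*mu/(L + mu) = (L - mu)/(L + mu) = 53/127 = 0.4173


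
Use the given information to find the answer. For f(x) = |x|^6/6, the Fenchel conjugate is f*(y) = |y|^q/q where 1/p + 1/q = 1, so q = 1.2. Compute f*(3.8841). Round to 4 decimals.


The conjugate exponent q satisfies 1/p + 1/q = 1.
p = 6, so q = 6/(6 - 1) = 1.2
|y|^q = 3.8841^1.2 = 5.0951
f*(3.8841) = 5.0951 / 1.2 = 4.2459


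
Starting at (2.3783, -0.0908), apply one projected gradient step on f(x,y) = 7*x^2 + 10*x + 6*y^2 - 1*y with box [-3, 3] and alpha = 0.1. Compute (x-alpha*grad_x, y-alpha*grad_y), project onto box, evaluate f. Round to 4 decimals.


Step 1: Compute gradient at (2.3783, -0.0908).
grad_x = 2*7*2.3783 + 10 = 43.2962
grad_y = 2*6*-0.0908 - 1 = -2.0896
Step 2: Gradient step.
x_raw = 2.3783 - 0.1*43.2962 = -1.9513
y_raw = -0.0908 - 0.1*-2.0896 = 0.1182
Step 3: Project onto [-3, 3].
x_proj = clip(-1.9513) = -1.9513
y_proj = clip(0.1182) = 0.1182
Step 4: Evaluate f.
f(-1.9513, 0.1182) = 7.106


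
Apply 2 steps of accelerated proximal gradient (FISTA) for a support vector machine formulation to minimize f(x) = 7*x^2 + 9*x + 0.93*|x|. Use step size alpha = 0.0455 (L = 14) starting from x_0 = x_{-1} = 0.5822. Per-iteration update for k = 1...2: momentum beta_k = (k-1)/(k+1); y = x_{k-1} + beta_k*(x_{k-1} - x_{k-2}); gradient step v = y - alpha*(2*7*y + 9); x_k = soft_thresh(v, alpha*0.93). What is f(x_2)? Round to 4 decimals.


FISTA on f(x) = 7*x^2 + 9*x + 0.93*|x|
L = 14, alpha = 0.0455
Iteration 1: beta = 0.0, y = 0.5822 + 0.0*(0.5822 - 0.5822) = 0.5822
  grad(y) = 17.1508, v = y - alpha*grad = -0.1982
  prox(v) = soft_thresh(-0.1982, 0.0423) = -0.1558
Iteration 2: beta = 0.3333, y = -0.1558 + 0.3333*(-0.1558 - 0.5822) = -0.4019
  grad(y) = 3.3739, v = y - alpha*grad = -0.5554
  prox(v) = soft_thresh(-0.5554, 0.0423) = -0.5131
f(x_2) = 7*(-0.5131)^2 + 9*(-0.5131) + 0.93*|-0.5131| = -2.2978


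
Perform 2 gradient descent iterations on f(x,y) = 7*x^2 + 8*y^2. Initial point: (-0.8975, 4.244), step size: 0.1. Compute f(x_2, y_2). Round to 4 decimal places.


Gradient descent on f(x,y) = 7*x^2 + 8*y^2.
Starting point: (-0.8975, 4.244), alpha = 0.1
Step 1: grad_x = 2*7*-0.8975 = -12.565, grad_y = 2*8*4.244 = 67.904
  x_1 = -0.8975 - 0.1*-12.565 = 0.359
  y_1 = 4.244 - 0.1*67.904 = -2.5464
Step 2: grad_x = 2*7*0.359 = 5.026, grad_y = 2*8*-2.5464 = -40.7424
  x_2 = 0.359 - 0.1*5.026 = -0.1436
  y_2 = -2.5464 - 0.1*-40.7424 = 1.5278
f(-0.1436, 1.5278) = 7*(-0.1436)^2 + 8*1.5278^2 = 18.8187


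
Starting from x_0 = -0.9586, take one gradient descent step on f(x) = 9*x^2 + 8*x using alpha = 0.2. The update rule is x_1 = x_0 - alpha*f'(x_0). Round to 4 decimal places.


We compute the gradient at x_0 and apply the update.
f'(x) = 18*x + 8
f'(-0.9586) = 18*-0.9586 + 8 = -9.2548
x_1 = -0.9586 - 0.2*-9.2548 = 0.8924


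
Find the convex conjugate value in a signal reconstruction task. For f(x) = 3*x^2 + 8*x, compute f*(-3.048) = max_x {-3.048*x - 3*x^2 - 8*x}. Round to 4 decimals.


f*(y) = sup_x {y*x - a*x^2 - b*x} = sup_x {(y-b)*x - a*x^2}
FOC: (y - b) - 2a*x = 0 => x* = (y - b)/(2a)
x* = (-3.048 - 8)/(2*3) = -1.8413
f*(-3.048) = (y-b)^2/(4a) = (-3.048 - 8)^2/(4*3)
= 122.0583/12 = 10.1715


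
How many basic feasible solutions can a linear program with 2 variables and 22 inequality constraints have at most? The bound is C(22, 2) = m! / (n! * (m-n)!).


Each vertex corresponds to some choice of n active constraints out of m, so the number of vertices is at most C(m, n) = m! / (n!(m-n)!).
m = 22, n = 2
Numerator: 22 * 21
Denominator: 2! = 2
C(22, 2) = 231


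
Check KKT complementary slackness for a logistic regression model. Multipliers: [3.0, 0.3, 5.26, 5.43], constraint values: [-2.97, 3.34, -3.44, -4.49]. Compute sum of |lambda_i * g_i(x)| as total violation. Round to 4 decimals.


KKT complementary slackness check:
lambda_1 * g_1 = 3.0 * -2.97 = -8.91
lambda_2 * g_2 = 0.3 * 3.34 = 1.002
lambda_3 * g_3 = 5.26 * -3.44 = -18.0944
lambda_4 * g_4 = 5.43 * -4.49 = -24.3807
Total violation = 8.91 + 1.002 + 18.0944 + 24.3807 = 52.3871


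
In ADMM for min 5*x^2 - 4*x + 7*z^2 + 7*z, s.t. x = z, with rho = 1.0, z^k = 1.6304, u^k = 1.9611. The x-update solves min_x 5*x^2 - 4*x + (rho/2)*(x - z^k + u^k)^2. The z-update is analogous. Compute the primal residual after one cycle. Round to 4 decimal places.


ADMM iteration with rho = 1.0, z^k = 1.6304, u^k = 1.9611
Step 1: x-update.
Minimize 5*x^2 - 4*x + (1.0/2)*(x - 1.6304 + 1.9611)^2
FOC: (2*5 + 1.0)*x = 4 + 1.0*(1.6304 - 1.9611)
x^{k+1} = 0.3336
Step 2: z-update.
Minimize 7*z^2 + 7*z + (1.0/2)*(0.3336 - z + 1.9611)^2
FOC: (2*7 + 1.0)*z = -7 + 1.0*(0.3336 + 1.9611)
z^{k+1} = -0.3137
Step 3: u-update.
u^{k+1} = 1.9611 + 0.3336 + 0.3137 = 2.6084
Step 4: Primal residual = |0.3336 + 0.3137| = 0.6473


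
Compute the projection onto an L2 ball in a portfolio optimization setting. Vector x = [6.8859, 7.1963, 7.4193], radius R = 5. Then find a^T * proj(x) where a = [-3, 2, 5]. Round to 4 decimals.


Step 1: Compute ||x|| (intermediates to 6 decimals).
||x|| = sqrt(6.8859^2 + 7.1963^2 + 7.4193^2) = 12.419677
Step 2: Project.
Since ||x|| > R, scale = R/||x|| = 5/12.419677 = 0.402587, proj(x) = scale * x
proj(x) = [2.772174, 2.897137, 2.986914]
Step 3: Dot product.
a^T * proj(x) = -3*2.772174 + 2*2.897137 + 5*2.986914 = 12.4123


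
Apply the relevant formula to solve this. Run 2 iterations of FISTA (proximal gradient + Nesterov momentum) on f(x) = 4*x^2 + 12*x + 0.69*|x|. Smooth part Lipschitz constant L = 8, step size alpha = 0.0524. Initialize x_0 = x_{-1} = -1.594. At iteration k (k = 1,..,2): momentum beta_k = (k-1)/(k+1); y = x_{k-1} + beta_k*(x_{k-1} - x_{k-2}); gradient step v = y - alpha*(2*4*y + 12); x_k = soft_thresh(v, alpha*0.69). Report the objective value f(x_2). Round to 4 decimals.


FISTA on f(x) = 4*x^2 + 12*x + 0.69*|x|
L = 8, alpha = 0.0524
Iteration 1: beta = 0.0, y = -1.594 + 0.0*(-1.594 + 1.594) = -1.594
  grad(y) = -0.752, v = y - alpha*grad = -1.5546
  prox(v) = soft_thresh(-1.5546, 0.0362) = -1.5184
Iteration 2: beta = 0.3333, y = -1.5184 + 0.3333*(-1.5184 + 1.594) = -1.4933
  grad(y) = 0.054, v = y - alpha*grad = -1.4961
  prox(v) = soft_thresh(-1.4961, 0.0362) = -1.4599
f(x_2) = 4*(-1.4599)^2 + 12*(-1.4599) + 0.69*|-1.4599| = -7.9862


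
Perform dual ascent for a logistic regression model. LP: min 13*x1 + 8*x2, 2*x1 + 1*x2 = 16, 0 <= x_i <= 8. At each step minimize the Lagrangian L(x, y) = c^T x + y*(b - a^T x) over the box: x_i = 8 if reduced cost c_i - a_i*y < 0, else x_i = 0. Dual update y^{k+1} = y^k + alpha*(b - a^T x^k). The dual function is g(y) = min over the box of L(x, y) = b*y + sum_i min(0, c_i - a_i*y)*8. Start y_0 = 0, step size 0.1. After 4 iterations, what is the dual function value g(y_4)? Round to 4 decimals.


Dual ascent for LP: min 13*x1 + 8*x2, 2*x1 + 1*x2 = 16, 0 <= x_i <= 8
Step 1: y^k = 0.0, reduced costs: (13.0, 8.0)
  x^k = (0.0, 0.0), subgradient = b - a^T x = 16.0
  y^{k+1} = 0.0 + 0.1*16.0 = 1.6
Step 2: y^k = 1.6, reduced costs: (9.8, 6.4)
  x^k = (0.0, 0.0), subgradient = b - a^T x = 16.0
  y^{k+1} = 1.6 + 0.1*16.0 = 3.2
Step 3: y^k = 3.2, reduced costs: (6.6, 4.8)
  x^k = (0.0, 0.0), subgradient = b - a^T x = 16.0
  y^{k+1} = 3.2 + 0.1*16.0 = 4.8
Step 4: y^k = 4.8, reduced costs: (3.4, 3.2)
  x^k = (0.0, 0.0), subgradient = b - a^T x = 16.0
  y^{k+1} = 4.8 + 0.1*16.0 = 6.4
Dual objective at y_4 = 6.4: reduced costs (0.2, 1.6), box minimizer x = (0.0, 0.0)
g(y_4) = b*y + (c1 - a1*y)*x1 + (c2 - a2*y)*x2 = 16*6.4 + 0.2*0.0 + 1.6*0.0 = 102.4 + 0.0 + 0.0 = 102.4


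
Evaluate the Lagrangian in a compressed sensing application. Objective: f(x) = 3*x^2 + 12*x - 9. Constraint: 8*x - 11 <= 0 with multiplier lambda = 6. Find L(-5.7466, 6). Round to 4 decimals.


Step 1: Evaluate f(x).
f(-5.7466) = 3*(-5.7466)^2 + 12*(-5.7466) - 9 = 21.111
Step 2: Evaluate g(x).
g(-5.7466) = 8*-5.7466 - 11 = -56.9728
Step 3: Compute Lagrangian.
L = 21.111 + 6*-56.9728 = -320.7258


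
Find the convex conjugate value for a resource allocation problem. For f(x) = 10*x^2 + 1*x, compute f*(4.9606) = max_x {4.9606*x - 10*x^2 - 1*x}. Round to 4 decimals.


f*(y) = sup_x {y*x - a*x^2 - b*x} = sup_x {(y-b)*x - a*x^2}
FOC: (y - b) - 2a*x = 0 => x* = (y - b)/(2a)
x* = (4.9606 - 1)/(2*10) = 0.198
f*(4.9606) = (y-b)^2/(4a) = (4.9606 - 1)^2/(4*10)
= 15.6864/40 = 0.3922


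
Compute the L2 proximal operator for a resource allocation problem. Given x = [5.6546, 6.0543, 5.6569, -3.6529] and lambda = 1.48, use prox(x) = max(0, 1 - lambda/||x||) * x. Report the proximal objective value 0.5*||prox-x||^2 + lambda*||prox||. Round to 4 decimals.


Step 1: Compute ||x||.
||x|| = 10.6758
Step 2: Compute scaling factor.
scale = max(0, 1 - 1.48/10.6758) = 0.8614
Step 3: prox(x) = [4.8707, 5.215, 4.8727, -3.1465]
||prox(x)|| = 9.1958
Step 4: Proximal objective.
0.5*||prox-x||^2 = 1.0952
lambda*||prox|| = 13.6098
Total = 14.705


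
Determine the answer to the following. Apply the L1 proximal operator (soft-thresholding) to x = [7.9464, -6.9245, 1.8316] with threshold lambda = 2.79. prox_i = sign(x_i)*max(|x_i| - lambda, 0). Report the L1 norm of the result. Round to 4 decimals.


Soft-thresholding with lambda = 2.79:
prox(7.9464) = sign(7.9464)*max(|7.9464| - 2.79, 0) = 5.1564
prox(-6.9245) = sign(-6.9245)*max(|-6.9245| - 2.79, 0) = -4.1345
prox(1.8316) = sign(1.8316)*max(|1.8316| - 2.79, 0) = 0.0
prox(x) = [5.1564, -4.1345, 0.0]
||prox(x)||_1 = 5.1564 + 4.1345 + 0.0 = 9.2909


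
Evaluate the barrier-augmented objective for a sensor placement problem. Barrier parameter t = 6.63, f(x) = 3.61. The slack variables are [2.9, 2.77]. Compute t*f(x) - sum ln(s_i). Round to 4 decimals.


Step 1: Compute log-barrier.
ln values: [1.0647, 1.0188]
phi = -(1.0647 + 1.0188) = -2.0836
Step 2: Compute augmented objective.
t*f(x) = 6.63*3.61 = 23.9343
Total = 23.9343 - 2.0836 = 21.8507


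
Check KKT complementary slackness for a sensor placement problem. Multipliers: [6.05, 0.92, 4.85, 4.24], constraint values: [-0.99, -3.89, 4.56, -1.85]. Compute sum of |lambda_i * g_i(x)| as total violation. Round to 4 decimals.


KKT complementary slackness check:
lambda_1 * g_1 = 6.05 * -0.99 = -5.9895
lambda_2 * g_2 = 0.92 * -3.89 = -3.5788
lambda_3 * g_3 = 4.85 * 4.56 = 22.116
lambda_4 * g_4 = 4.24 * -1.85 = -7.844
Total violation = 5.9895 + 3.5788 + 22.116 + 7.844 = 39.5283


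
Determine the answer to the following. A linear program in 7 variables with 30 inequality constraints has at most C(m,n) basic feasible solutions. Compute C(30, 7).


Each vertex corresponds to some choice of n active constraints out of m, so the number of vertices is at most C(m, n) = m! / (n!(m-n)!).
m = 30, n = 7
Numerator: 30 * 29 * 28 * 27 * 26 * 25 * 24
Denominator: 7! = 5040
C(30, 7) = 2035800


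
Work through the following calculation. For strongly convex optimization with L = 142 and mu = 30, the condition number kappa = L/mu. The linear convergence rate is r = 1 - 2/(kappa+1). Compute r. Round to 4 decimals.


Step 1: Compute the condition number.
kappa = L/mu = 142/30 = 4.7333
Step 2: Compute the convergence rate.
r = 1 - 2/(kappa + 1) = 1 - 2*mu/(L + mu) = (L - mu)/(L + mu) = 112/172 = 0.6512


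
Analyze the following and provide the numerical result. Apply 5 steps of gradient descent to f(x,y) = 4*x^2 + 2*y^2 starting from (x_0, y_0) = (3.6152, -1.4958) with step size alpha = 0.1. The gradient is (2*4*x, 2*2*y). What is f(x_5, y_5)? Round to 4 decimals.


Gradient descent on f(x,y) = 4*x^2 + 2*y^2.
Starting point: (3.6152, -1.4958), alpha = 0.1
Step 1: grad_x = 2*4*3.6152 = 28.9216, grad_y = 2*2*-1.4958 = -5.9832
  x_1 = 3.6152 - 0.1*28.9216 = 0.723
  y_1 = -1.4958 - 0.1*-5.9832 = -0.8975
Step 2: grad_x = 2*4*0.723 = 5.7843, grad_y = 2*2*-0.8975 = -3.5899
  x_2 = 0.723 - 0.1*5.7843 = 0.1446
  y_2 = -0.8975 - 0.1*-3.5899 = -0.5385
Step 3: grad_x = 2*4*0.1446 = 1.1569, grad_y = 2*2*-0.5385 = -2.154
  x_3 = 0.1446 - 0.1*1.1569 = 0.0289
  y_3 = -0.5385 - 0.1*-2.154 = -0.3231
Step 4: grad_x = 2*4*0.0289 = 0.2314, grad_y = 2*2*-0.3231 = -1.2924
  x_4 = 0.0289 - 0.1*0.2314 = 0.0058
  y_4 = -0.3231 - 0.1*-1.2924 = -0.1939
Step 5: grad_x = 2*4*0.0058 = 0.0463, grad_y = 2*2*-0.1939 = -0.7754
  x_5 = 0.0058 - 0.1*0.0463 = 0.0012
  y_5 = -0.1939 - 0.1*-0.7754 = -0.1163
f(0.0012, -0.1163) = 4*0.0012^2 + 2*(-0.1163)^2 = 0.0271


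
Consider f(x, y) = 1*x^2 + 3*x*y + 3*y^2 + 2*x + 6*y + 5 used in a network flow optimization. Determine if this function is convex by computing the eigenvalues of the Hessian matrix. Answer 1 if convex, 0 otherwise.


The Hessian of f(x,y) = 1*x^2 + 3*x*y + 3*y^2 + 2*x + 6*y + 5 is:
H = [[2, 3], [3, 6]]
Trace = 2 + 6 = 8
Determinant = 2*6 - (3)^2 = 3
Discriminant = (8)^2 - 4*3 = 52.0
Eigenvalues: lambda_1 = 0.3944, lambda_2 = 7.6056
The function is convex.

1


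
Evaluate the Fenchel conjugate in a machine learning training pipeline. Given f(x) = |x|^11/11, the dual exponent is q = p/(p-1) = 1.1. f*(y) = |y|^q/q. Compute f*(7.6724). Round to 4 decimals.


The conjugate exponent q satisfies 1/p + 1/q = 1.
p = 11, so q = 11/(11 - 1) = 1.1
|y|^q = 7.6724^1.1 = 9.4064
f*(7.6724) = 9.4064 / 1.1 = 8.5513
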